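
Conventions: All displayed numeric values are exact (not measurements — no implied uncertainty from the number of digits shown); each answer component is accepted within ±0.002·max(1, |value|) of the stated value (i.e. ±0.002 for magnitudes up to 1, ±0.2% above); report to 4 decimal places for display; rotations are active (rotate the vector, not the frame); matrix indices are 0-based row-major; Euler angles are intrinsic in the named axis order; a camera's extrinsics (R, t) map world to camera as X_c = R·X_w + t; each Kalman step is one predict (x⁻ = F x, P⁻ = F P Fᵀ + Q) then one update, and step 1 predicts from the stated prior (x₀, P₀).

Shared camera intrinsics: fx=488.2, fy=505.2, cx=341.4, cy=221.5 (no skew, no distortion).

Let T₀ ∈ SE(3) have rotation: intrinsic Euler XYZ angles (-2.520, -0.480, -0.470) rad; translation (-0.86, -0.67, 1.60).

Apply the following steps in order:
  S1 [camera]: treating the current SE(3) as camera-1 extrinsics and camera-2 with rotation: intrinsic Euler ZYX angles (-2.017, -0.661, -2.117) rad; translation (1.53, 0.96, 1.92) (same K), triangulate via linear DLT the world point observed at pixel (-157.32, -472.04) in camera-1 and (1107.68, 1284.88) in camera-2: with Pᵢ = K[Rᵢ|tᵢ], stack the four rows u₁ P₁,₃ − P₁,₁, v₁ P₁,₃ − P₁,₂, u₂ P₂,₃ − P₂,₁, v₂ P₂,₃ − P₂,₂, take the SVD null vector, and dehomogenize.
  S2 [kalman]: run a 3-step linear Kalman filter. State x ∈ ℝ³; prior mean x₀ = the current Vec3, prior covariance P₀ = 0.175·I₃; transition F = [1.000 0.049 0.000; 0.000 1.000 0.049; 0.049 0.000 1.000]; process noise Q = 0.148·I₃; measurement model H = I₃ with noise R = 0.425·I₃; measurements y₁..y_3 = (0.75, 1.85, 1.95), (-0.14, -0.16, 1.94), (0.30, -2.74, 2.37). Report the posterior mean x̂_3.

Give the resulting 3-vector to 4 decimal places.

after S1 (triangulate): (-1.1702, 0.6681, -0.2237)
after S2 (kf_track): (0.0173, -0.8037, 1.6966)

result = (0.0173, -0.8037, 1.6966)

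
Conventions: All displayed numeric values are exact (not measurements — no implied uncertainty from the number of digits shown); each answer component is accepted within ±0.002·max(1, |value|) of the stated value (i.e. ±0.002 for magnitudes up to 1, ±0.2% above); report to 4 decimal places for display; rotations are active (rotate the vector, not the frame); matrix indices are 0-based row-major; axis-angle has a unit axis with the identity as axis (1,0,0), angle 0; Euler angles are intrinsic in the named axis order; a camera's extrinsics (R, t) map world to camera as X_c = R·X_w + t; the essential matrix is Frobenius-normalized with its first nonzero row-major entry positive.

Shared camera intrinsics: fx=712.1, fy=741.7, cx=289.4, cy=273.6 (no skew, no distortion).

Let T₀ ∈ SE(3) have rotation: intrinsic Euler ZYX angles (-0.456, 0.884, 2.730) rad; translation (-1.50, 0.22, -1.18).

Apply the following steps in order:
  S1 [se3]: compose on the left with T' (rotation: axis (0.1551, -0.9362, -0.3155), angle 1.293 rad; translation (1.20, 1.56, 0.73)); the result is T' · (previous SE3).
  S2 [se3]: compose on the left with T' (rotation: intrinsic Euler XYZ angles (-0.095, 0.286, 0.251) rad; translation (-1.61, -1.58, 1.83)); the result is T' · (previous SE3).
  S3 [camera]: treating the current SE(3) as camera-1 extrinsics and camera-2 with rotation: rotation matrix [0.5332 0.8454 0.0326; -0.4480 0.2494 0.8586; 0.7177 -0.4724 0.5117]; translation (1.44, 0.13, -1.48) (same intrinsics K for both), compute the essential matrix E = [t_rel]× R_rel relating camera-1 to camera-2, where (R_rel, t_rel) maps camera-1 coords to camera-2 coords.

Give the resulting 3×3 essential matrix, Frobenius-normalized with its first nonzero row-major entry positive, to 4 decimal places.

matrix = [0.1551 -0.0286 0.2263; 0.5871 -0.0544 -0.3903; 0.3522 -0.0662 0.5436]

after S1 (compose_se3): R=[0.8344 -0.4640 0.2975; -0.5373 -0.8051 0.2513; 0.1229 -0.3696 -0.9210], t=(1.9103, 2.2965, -0.8960)
after S2 (compose_se3): R=[0.9381 -0.3436 -0.0432; -0.3258 -0.9180 0.2261; -0.1174 -0.1980 -0.9732], t=(-0.6347, 0.9910, 0.3588)
after S3 (essential): [0.1551 -0.0286 0.2263; 0.5871 -0.0544 -0.3903; 0.3522 -0.0662 0.5436]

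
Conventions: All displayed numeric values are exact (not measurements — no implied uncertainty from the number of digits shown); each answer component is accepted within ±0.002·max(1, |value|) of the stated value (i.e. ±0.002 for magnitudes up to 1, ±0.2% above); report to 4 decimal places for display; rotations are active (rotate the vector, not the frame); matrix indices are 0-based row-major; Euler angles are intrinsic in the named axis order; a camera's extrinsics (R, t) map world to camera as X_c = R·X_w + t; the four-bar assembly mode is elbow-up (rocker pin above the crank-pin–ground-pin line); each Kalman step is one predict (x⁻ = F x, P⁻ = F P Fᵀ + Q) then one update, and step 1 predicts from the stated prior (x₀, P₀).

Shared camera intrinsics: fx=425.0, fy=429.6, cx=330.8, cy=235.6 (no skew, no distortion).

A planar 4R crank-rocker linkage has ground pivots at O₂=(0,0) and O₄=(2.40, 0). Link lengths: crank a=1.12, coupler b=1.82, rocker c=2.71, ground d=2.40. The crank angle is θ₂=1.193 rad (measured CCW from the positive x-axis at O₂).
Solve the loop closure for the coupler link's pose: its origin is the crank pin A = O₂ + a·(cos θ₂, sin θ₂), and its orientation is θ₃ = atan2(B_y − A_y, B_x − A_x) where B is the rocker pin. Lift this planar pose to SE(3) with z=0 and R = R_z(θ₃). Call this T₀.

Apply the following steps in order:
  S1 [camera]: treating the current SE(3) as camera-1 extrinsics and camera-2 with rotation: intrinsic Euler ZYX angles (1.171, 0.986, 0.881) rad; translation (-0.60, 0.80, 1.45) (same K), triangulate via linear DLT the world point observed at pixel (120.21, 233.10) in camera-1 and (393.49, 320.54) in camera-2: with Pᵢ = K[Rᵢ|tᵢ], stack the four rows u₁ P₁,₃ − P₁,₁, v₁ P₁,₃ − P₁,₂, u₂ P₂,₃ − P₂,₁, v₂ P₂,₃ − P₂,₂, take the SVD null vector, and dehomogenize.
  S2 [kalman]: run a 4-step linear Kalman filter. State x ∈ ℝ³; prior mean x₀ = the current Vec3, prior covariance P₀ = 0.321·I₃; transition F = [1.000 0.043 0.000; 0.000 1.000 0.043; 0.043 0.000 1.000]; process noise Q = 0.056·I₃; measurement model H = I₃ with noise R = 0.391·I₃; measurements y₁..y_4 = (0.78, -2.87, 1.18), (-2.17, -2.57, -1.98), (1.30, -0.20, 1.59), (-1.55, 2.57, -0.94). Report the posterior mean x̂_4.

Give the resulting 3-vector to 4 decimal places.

source (fourbar_fk): coupler pose = R=[0.5691 -0.8223 0.0000; 0.8223 0.5691 0.0000; 0.0000 0.0000 1.0000], t=(0.4131, 1.0410, 0.0000)
after S1 (triangulate): (-1.6020, 0.4673, 1.7814)
after S2 (kf_track): (-0.7503, 0.0757, 0.1194)

result = (-0.7503, 0.0757, 0.1194)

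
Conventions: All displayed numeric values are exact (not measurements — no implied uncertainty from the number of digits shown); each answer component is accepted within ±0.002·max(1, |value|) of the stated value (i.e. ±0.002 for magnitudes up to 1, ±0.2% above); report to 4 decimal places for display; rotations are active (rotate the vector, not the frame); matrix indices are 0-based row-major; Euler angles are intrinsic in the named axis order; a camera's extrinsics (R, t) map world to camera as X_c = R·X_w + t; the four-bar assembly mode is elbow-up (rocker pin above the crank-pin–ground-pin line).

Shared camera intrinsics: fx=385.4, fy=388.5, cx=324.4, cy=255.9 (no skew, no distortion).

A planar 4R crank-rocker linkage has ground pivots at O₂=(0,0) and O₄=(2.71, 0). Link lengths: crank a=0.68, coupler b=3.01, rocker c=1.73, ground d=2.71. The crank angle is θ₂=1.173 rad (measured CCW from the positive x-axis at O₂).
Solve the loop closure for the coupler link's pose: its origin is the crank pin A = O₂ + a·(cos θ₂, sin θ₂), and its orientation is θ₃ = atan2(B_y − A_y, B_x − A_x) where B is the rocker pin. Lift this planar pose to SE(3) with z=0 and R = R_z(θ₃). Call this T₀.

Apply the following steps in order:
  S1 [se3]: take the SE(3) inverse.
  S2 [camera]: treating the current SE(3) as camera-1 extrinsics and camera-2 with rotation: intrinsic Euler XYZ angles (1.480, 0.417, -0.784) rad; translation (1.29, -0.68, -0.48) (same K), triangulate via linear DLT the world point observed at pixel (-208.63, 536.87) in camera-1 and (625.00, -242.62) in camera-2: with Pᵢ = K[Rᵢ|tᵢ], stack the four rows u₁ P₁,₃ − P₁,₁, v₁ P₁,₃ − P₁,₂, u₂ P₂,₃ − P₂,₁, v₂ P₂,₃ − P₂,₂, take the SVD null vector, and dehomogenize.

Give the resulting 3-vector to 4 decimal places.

result = (-1.8307, 0.8811, 1.3516)

source (fourbar_fk): coupler pose = R=[0.9355 -0.3532 0.0000; 0.3532 0.9355 0.0000; 0.0000 0.0000 1.0000], t=(0.2634, 0.6269, 0.0000)
after S1 (invert_se3): R=[0.9355 0.3532 0.0000; -0.3532 0.9355 0.0000; 0.0000 0.0000 1.0000], t=(-0.4679, -0.4934, 0.0000)
after S2 (triangulate): (-1.8307, 0.8811, 1.3516)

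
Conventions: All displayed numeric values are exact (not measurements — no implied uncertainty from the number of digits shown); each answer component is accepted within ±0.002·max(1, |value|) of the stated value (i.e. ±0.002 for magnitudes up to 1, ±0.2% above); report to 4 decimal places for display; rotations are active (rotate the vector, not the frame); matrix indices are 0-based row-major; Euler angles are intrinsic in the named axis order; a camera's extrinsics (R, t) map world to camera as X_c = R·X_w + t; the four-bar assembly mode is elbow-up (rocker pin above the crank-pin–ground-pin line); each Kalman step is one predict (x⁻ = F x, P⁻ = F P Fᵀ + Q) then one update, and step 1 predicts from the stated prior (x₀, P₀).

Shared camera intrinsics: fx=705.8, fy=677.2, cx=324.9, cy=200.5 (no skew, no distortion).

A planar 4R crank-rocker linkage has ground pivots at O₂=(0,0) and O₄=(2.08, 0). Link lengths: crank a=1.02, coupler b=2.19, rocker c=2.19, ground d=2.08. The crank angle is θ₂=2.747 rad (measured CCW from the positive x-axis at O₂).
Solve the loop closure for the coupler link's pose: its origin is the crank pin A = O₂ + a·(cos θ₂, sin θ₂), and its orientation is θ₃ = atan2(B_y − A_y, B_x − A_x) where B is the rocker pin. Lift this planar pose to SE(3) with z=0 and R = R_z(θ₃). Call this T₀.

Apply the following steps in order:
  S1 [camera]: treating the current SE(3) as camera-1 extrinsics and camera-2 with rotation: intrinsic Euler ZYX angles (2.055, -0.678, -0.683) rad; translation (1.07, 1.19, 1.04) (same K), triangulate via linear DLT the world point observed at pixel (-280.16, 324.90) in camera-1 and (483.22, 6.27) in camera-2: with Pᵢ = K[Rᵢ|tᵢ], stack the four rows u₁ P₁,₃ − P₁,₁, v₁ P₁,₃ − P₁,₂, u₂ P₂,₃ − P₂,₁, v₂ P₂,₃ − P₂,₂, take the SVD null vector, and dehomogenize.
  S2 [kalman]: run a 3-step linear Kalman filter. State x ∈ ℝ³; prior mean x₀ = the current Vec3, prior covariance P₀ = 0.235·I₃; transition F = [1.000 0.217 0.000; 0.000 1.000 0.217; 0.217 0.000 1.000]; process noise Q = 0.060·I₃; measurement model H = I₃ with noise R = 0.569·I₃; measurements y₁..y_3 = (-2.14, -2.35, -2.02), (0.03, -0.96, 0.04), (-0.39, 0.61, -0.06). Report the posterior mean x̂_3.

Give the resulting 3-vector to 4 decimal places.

result = (-0.7953, -0.1505, -0.0305)

source (fourbar_fk): coupler pose = R=[0.7823 -0.6229 0.0000; 0.6229 0.7823 0.0000; 0.0000 0.0000 1.0000], t=(-0.9416, 0.3921, 0.0000)
after S1 (triangulate): (-0.5110, 0.3292, 1.8039)
after S2 (kf_track): (-0.7953, -0.1505, -0.0305)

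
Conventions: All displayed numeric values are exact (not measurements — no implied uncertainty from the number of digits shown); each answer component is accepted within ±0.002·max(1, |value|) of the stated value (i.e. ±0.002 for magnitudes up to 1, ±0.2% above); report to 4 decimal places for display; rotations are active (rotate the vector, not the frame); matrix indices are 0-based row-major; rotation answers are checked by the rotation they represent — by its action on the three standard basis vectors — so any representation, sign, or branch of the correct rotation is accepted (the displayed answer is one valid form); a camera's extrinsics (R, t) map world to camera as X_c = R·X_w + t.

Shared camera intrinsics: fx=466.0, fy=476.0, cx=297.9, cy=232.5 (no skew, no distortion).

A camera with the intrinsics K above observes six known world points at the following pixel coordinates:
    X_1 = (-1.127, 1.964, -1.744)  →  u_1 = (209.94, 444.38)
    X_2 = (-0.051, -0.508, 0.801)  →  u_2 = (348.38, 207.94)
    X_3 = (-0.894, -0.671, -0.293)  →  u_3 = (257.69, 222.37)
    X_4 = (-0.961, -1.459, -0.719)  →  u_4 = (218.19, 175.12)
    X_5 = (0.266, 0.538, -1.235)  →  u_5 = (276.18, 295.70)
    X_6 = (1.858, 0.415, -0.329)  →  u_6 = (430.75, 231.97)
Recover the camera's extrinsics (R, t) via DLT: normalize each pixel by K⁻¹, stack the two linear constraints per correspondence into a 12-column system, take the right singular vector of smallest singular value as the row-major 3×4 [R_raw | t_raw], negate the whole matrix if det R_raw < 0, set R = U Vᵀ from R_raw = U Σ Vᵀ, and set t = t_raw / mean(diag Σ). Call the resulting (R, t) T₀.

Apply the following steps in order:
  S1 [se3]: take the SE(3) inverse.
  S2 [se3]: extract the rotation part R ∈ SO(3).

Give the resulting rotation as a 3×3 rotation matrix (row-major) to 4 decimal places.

rotation (matrix) = ((0.6137, -0.3210, -0.7213), (0.2804, 0.9427, -0.1810), (0.7381, -0.0912, 0.6686))

source (pnp_recover): camera pose = R=[0.6137 0.2804 0.7381; -0.3210 0.9427 -0.0912; -0.7213 -0.1810 0.6686], t=(0.3500, 0.1701, 6.4201)
after S1 (invert_se3): R=[0.6137 -0.3210 -0.7213; 0.2804 0.9427 -0.1810; 0.7381 -0.0912 0.6686], t=(4.4706, 0.9035, -4.5350)
after S2 (rot_of_se3): [0.6137 -0.3210 -0.7213; 0.2804 0.9427 -0.1810; 0.7381 -0.0912 0.6686]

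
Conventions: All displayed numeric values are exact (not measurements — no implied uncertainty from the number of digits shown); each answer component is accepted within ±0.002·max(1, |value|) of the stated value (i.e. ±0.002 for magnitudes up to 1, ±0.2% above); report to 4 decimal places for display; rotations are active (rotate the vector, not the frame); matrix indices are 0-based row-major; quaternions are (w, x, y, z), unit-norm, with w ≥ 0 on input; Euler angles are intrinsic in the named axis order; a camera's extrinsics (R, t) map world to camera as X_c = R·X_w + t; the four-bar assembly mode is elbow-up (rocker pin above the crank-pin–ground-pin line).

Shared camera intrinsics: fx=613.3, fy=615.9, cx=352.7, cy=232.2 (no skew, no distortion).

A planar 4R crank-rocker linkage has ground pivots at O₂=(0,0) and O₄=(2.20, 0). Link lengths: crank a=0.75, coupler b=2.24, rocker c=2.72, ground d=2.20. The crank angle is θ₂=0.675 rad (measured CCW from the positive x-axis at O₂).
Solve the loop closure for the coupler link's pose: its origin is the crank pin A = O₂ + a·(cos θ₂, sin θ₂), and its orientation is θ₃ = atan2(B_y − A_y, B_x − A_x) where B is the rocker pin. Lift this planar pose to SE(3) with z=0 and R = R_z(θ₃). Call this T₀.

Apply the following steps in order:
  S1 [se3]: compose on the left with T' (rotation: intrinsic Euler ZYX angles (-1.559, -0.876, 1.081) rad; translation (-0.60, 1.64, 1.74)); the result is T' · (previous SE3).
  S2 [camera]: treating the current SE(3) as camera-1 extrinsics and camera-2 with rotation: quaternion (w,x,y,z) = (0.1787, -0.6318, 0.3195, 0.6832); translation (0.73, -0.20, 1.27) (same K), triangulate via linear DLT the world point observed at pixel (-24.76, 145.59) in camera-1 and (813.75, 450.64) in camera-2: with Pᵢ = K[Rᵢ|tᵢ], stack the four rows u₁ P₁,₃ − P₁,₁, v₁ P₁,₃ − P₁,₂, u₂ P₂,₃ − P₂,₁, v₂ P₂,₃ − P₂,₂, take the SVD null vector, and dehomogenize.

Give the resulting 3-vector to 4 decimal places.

source (fourbar_fk): coupler pose = R=[0.3351 -0.9422 0.0000; 0.9422 0.3351 0.0000; 0.0000 0.0000 1.0000], t=(0.5855, 0.4687, 0.0000)
after S1 (compose_se3): R=[0.4382 0.1478 -0.8866; 0.4293 0.8322 0.3510; 0.7897 -0.5345 0.3012], t=(-0.3789, 1.5854, 2.4546)
after S2 (triangulate): (-1.6084, -1.3159, -0.1660)

result = (-1.6084, -1.3159, -0.1660)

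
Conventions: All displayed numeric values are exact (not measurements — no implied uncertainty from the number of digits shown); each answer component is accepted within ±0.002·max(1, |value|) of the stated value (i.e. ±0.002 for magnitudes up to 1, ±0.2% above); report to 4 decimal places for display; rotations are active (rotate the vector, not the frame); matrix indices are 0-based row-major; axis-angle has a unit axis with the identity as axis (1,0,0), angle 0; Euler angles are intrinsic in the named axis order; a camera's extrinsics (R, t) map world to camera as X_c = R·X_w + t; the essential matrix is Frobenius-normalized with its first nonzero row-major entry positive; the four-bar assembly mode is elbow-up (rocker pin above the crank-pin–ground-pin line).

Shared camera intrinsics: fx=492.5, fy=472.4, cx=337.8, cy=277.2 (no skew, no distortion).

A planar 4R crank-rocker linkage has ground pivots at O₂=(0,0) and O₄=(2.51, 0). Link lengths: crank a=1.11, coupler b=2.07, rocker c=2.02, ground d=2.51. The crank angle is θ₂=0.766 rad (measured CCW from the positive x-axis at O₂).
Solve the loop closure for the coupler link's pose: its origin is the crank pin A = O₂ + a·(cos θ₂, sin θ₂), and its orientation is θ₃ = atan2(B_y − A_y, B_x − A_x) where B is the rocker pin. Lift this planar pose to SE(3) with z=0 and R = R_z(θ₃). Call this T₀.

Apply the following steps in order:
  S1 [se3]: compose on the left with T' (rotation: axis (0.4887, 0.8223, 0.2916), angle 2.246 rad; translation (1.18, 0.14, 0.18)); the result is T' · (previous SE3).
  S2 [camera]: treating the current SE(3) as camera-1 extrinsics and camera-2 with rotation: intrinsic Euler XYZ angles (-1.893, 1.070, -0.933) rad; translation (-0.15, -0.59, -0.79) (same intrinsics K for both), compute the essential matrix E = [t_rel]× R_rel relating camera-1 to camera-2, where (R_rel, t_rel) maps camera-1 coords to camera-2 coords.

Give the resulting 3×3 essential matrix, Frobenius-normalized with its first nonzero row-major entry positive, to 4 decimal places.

matrix = [0.0169 0.0446 0.4863; 0.5946 -0.3822 0.0203; -0.0108 -0.0511 -0.5085]

source (fourbar_fk): coupler pose = R=[0.7972 -0.6037 0.0000; 0.6037 0.7972 0.0000; 0.0000 0.0000 1.0000], t=(0.8000, 0.7695, 0.0000)
after S1 (compose_se3): R=[0.0679 0.4822 0.8734; 0.9880 -0.1539 0.0082; 0.1384 0.8624 -0.4869], t=(1.3178, 1.2090, 0.4452)
after S2 (essential): [0.0169 0.0446 0.4863; 0.5946 -0.3822 0.0203; -0.0108 -0.0511 -0.5085]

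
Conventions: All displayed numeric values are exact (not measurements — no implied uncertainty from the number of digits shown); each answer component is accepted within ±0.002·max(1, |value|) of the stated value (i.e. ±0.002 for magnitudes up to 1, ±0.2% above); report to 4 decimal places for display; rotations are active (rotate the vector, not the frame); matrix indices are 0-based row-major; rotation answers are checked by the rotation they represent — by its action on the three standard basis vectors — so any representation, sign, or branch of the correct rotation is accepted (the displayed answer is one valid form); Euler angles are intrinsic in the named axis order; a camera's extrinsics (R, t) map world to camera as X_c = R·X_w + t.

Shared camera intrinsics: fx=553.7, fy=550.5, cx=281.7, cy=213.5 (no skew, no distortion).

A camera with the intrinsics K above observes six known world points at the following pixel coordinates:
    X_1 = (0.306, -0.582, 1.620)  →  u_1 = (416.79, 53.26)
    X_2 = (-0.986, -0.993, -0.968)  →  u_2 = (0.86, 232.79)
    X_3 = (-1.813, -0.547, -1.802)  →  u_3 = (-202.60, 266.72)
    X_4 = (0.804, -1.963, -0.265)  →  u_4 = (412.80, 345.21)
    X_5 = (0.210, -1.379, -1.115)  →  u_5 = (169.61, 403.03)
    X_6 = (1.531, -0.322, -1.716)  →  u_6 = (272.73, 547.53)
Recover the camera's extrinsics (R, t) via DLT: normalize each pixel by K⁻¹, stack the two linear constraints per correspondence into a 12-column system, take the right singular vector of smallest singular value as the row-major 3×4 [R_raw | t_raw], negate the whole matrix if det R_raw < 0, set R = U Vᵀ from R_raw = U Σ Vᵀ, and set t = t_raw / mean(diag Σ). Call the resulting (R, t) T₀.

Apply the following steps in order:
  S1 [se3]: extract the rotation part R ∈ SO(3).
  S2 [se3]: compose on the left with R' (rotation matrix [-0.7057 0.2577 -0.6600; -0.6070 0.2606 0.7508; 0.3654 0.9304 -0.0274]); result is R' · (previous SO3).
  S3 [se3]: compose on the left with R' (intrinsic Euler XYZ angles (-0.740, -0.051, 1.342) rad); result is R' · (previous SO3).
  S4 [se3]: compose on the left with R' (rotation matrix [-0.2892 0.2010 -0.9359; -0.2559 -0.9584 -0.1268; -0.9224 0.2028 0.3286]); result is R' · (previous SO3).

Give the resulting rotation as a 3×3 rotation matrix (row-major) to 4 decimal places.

rotation (matrix) = ((-0.8995, 0.1147, -0.4216), (-0.3235, 0.4738, 0.8191), (0.2937, 0.8731, -0.3891))

source (pnp_recover): camera pose = R=[0.7886 -0.2063 0.5793; 0.6029 0.0733 -0.7945; 0.1214 0.9757 0.1822], t=(-0.3400, 0.0000, 4.1700)
after S1 (rot_of_se3): [0.7886 -0.2063 0.5793; 0.6029 0.0733 -0.7945; 0.1214 0.9757 0.1822]
after S2 (compose_so3): [-0.4813 -0.4795 -0.7338; -0.2304 0.8769 -0.4218; 0.8458 -0.0339 -0.5325]
after S3 (compose_so3): [0.0720 -0.9598 0.2712; 0.1888 -0.2539 -0.9486; 0.9794 0.1195 0.1629]
after S4 (compose_so3): [-0.8995 0.1147 -0.4216; -0.3235 0.4738 0.8191; 0.2937 0.8731 -0.3891]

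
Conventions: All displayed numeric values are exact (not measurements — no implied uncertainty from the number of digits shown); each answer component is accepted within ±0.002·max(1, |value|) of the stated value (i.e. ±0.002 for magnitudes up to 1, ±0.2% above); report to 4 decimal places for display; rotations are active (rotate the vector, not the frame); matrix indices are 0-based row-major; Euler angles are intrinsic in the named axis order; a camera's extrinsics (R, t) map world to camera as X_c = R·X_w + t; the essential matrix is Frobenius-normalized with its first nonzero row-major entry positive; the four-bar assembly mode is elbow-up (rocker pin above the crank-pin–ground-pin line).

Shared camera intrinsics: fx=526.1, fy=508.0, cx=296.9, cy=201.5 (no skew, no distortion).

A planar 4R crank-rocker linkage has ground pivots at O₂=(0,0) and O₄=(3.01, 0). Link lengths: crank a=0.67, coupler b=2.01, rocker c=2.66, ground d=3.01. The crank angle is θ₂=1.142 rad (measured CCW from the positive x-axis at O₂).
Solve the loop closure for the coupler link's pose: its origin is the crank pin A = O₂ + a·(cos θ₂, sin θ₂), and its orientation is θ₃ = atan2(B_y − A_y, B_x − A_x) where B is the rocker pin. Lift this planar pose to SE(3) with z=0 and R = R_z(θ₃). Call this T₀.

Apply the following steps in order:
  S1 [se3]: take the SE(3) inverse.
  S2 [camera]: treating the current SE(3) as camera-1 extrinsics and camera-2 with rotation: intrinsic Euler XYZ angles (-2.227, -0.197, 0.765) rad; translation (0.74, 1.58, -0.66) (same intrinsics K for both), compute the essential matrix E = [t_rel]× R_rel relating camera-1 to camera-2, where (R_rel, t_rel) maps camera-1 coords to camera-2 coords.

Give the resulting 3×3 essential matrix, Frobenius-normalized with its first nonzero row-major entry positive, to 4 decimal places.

matrix = [0.6662 -0.0546 -0.0779; -0.2167 -0.4152 -0.2220; 0.0857 -0.4496 -0.2628]

source (fourbar_fk): coupler pose = R=[0.6131 -0.7900 0.0000; 0.7900 0.6131 0.0000; 0.0000 0.0000 1.0000], t=(0.2786, 0.6093, 0.0000)
after S1 (invert_se3): R=[0.6131 0.7900 0.0000; -0.7900 0.6131 -0.0000; 0.0000 0.0000 1.0000], t=(-0.6522, -0.1535, 0.0000)
after S2 (essential): [0.6662 -0.0546 -0.0779; -0.2167 -0.4152 -0.2220; 0.0857 -0.4496 -0.2628]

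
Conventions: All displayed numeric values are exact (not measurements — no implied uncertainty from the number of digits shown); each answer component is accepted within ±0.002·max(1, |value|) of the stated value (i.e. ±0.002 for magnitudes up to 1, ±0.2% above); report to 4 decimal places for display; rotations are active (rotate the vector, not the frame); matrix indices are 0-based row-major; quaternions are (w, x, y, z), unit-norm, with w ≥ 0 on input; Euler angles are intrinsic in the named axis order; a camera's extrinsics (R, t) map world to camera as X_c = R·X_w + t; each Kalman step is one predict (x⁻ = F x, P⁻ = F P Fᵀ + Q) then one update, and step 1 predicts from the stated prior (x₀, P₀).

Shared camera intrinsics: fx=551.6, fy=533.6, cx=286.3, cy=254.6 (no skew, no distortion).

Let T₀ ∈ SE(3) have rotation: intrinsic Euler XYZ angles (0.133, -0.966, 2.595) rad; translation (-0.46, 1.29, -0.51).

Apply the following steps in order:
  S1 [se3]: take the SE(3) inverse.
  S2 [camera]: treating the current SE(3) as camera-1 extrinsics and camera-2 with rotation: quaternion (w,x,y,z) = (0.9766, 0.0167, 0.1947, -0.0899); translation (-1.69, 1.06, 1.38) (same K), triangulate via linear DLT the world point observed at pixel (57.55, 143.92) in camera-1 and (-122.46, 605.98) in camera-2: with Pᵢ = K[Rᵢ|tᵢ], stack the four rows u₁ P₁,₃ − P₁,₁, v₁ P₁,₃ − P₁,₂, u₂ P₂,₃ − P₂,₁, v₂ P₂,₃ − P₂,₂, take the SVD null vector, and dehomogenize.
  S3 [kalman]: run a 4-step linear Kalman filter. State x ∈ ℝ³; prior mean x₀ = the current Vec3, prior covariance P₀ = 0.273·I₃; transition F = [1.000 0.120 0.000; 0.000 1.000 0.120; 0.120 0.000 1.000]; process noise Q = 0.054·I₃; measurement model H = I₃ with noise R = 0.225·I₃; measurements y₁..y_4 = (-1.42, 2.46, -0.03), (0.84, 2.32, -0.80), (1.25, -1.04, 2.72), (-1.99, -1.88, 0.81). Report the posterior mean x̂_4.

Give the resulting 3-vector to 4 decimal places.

after S1 (invert_se3): R=[-0.4858 0.6084 -0.6276; -0.2955 -0.7901 -0.5371; -0.8226 -0.0754 0.5636], t=(-1.3283, 0.6093, 0.0063)
after S2 (triangulate): (-1.6117, 0.9530, 1.4139)
after S3 (kf_track): (-0.5206, -0.1857, 0.7918)

result = (-0.5206, -0.1857, 0.7918)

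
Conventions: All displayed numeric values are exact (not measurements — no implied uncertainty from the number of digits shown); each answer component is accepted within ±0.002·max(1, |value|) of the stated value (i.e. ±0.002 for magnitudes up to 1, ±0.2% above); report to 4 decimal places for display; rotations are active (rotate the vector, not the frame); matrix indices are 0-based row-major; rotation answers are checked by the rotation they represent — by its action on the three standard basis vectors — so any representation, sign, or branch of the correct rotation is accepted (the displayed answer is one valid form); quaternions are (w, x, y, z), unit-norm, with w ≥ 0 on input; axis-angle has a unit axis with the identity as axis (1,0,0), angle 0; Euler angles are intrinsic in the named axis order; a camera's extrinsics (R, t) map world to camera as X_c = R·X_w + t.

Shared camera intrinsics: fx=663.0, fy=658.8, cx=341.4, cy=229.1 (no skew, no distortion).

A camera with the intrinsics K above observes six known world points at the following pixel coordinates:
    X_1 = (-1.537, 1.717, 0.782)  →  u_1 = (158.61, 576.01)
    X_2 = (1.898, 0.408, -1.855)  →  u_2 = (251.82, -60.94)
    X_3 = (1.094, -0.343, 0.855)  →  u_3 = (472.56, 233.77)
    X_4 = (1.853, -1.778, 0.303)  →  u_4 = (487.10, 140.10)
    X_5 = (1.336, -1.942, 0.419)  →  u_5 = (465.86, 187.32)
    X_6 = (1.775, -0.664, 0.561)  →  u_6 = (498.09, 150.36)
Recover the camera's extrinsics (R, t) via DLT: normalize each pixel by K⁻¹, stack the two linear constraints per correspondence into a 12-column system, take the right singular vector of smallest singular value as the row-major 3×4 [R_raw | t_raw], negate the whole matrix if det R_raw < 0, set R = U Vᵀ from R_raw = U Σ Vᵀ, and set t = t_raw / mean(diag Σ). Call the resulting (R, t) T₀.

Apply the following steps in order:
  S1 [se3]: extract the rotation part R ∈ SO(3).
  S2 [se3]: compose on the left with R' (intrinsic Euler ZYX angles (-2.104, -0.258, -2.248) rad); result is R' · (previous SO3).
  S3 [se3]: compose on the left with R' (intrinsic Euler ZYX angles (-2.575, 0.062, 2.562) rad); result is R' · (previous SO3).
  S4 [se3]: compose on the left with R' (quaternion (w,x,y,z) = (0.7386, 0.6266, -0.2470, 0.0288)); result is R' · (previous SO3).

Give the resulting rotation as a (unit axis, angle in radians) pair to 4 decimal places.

rotation (axis_angle) = ((0.5296, 0.4800, 0.6993), 1.5731)

source (pnp_recover): camera pose = R=[0.5954 -0.2680 0.7575; -0.7834 0.0156 0.6213; -0.1783 -0.9633 -0.2006], t=(-0.3100, 0.3699, 5.5001)
after S1 (rot_of_se3): [0.5954 -0.2680 0.7575; -0.7834 0.0156 0.6213; -0.1783 -0.9633 -0.2006]
after S2 (compose_so3): [0.1042 -0.4465 -0.8887; -0.5159 0.7396 -0.4321; 0.8503 0.5035 -0.1534]
after S3 (compose_so3): [-0.0540 -0.1033 0.9932; 0.0059 0.9946 0.1038; -0.9985 0.0115 -0.0531]
after S4 (compose_so3): [0.2789 -0.4445 0.8513; 0.9541 0.2287 -0.1932; -0.1088 0.8661 0.4879]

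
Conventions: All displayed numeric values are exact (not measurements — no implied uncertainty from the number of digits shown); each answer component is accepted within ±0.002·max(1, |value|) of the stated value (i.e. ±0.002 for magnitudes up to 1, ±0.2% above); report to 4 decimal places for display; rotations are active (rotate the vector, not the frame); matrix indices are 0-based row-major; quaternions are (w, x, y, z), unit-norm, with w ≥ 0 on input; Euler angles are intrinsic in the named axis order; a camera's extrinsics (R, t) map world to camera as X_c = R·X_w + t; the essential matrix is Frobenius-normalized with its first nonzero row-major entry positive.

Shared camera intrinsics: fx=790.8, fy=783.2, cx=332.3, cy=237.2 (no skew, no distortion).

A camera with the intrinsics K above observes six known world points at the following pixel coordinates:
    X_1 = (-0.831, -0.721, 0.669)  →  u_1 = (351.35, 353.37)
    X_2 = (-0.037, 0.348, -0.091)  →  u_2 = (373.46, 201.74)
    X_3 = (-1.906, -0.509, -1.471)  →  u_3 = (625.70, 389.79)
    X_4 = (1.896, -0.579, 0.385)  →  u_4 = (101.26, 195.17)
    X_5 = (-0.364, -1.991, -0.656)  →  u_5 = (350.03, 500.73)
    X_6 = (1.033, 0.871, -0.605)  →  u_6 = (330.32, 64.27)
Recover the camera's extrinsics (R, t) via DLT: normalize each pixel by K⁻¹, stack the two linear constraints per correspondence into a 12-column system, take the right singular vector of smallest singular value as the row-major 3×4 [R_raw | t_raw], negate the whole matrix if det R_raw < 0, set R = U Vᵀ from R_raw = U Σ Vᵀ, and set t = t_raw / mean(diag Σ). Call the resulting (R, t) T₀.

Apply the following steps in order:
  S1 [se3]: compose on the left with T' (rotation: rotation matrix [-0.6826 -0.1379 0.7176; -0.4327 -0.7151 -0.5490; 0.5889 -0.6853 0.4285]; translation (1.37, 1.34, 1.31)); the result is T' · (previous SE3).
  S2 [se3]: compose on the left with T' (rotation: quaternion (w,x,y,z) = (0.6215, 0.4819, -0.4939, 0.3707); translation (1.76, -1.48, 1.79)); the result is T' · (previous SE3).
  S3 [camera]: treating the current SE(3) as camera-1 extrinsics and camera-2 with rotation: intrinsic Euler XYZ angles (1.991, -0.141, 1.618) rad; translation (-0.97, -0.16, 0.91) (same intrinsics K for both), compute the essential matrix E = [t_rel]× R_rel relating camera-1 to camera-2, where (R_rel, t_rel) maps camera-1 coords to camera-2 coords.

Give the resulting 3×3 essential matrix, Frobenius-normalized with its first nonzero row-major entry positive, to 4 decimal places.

matrix = [0.2087 -0.3467 -0.4810; -0.5046 -0.2294 0.2070; 0.2580 0.4061 0.1526]

source (pnp_recover): camera pose = R=[-0.7643 0.3343 -0.5515; -0.4546 -0.8858 0.0931; -0.4574 0.3219 0.8290], t=(0.1500, 0.0000, 6.5695)
after S1 (compose_se3): R=[0.2562 0.1250 0.9585; 0.9069 0.3121 -0.2831; -0.3345 0.9418 -0.0334], t=(5.9821, -2.3316, 4.2132)
after S2 (compose_se3): R=[-0.7031 -0.5045 0.5011; 0.5554 -0.8297 -0.0562; 0.4441 0.2388 0.8635], t=(4.2819, -6.2459, 7.2580)
after S3 (essential): [0.2087 -0.3467 -0.4810; -0.5046 -0.2294 0.2070; 0.2580 0.4061 0.1526]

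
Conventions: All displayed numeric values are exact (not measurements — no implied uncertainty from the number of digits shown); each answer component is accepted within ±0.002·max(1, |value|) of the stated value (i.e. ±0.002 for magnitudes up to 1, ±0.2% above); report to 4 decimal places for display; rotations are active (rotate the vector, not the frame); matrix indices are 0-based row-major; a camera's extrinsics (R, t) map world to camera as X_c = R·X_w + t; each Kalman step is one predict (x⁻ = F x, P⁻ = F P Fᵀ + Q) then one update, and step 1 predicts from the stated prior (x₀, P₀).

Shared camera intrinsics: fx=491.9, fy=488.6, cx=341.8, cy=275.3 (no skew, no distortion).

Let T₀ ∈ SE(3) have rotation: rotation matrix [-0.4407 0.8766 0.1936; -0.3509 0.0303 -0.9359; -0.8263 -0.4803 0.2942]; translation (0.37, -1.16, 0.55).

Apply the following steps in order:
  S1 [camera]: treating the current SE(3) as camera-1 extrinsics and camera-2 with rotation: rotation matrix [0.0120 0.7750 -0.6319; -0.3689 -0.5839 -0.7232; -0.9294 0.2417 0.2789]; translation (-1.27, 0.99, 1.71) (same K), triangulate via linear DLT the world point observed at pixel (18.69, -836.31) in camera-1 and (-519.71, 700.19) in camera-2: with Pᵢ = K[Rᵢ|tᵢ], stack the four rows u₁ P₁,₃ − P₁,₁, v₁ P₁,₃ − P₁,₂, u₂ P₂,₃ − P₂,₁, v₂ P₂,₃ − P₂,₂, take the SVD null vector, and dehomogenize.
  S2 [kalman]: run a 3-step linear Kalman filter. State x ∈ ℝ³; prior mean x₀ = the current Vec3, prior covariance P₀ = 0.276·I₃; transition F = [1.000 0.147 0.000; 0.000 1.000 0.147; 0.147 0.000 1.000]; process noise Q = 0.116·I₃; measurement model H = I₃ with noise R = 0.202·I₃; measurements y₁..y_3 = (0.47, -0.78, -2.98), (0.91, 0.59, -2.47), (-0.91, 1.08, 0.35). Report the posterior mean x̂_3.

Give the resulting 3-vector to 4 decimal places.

result = (-0.1181, 0.3680, -0.7537)

after S1 (triangulate): (0.4027, -0.8522, 0.3693)
after S2 (kf_track): (-0.1181, 0.3680, -0.7537)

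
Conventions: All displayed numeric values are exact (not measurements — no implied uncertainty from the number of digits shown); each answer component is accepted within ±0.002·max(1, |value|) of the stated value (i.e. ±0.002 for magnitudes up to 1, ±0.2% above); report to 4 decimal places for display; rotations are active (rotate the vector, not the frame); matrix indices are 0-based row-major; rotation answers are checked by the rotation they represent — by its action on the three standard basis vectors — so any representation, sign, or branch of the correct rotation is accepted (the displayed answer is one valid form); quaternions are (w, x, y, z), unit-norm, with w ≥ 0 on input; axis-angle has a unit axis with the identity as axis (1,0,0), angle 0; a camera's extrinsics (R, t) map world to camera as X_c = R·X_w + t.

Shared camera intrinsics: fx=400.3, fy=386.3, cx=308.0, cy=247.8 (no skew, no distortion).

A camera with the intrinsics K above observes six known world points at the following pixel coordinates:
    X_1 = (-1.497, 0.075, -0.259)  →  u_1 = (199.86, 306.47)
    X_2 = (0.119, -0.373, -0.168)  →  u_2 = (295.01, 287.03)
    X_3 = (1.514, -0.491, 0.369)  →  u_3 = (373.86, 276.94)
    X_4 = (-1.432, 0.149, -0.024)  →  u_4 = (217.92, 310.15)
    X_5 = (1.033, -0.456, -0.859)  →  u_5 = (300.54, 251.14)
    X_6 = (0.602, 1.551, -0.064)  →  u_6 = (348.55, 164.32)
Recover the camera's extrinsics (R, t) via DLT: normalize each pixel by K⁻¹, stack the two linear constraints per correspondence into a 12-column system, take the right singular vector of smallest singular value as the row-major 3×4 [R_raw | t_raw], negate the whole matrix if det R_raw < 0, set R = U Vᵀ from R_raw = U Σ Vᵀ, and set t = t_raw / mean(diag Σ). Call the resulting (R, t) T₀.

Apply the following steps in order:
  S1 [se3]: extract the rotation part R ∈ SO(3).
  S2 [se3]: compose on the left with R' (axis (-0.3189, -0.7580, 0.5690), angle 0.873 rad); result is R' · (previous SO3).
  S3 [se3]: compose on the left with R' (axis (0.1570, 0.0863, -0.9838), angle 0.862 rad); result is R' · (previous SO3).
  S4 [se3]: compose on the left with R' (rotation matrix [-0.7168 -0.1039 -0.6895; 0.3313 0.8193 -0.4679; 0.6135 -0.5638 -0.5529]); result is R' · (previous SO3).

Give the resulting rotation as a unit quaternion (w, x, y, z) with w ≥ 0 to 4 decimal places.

source (pnp_recover): camera pose = R=[0.6462 0.1663 0.7448; -0.3152 -0.8307 0.4589; 0.6951 -0.5313 -0.4844], t=(-0.0800, 0.4000, 5.4995)
after S1 (rot_of_se3): [0.6462 0.1663 0.7448; -0.3152 -0.8307 0.4589; 0.6951 -0.5313 -0.4844]
after S2 (compose_so3): [0.1001 0.7463 0.6580; 0.1330 -0.6654 0.7345; 0.9860 0.0140 -0.1659]
after S3 (compose_so3): [0.1774 -0.0077 0.9841; -0.1341 -0.9908 0.0164; 0.9750 -0.1349 -0.1768]
after S4 (compose_so3): [-0.7855 0.2015 -0.5852; -0.5073 -0.7513 0.4222; -0.3546 0.6285 0.6923]

rotation (quat) = (0.1972, 0.2615, -0.2924, -0.8985)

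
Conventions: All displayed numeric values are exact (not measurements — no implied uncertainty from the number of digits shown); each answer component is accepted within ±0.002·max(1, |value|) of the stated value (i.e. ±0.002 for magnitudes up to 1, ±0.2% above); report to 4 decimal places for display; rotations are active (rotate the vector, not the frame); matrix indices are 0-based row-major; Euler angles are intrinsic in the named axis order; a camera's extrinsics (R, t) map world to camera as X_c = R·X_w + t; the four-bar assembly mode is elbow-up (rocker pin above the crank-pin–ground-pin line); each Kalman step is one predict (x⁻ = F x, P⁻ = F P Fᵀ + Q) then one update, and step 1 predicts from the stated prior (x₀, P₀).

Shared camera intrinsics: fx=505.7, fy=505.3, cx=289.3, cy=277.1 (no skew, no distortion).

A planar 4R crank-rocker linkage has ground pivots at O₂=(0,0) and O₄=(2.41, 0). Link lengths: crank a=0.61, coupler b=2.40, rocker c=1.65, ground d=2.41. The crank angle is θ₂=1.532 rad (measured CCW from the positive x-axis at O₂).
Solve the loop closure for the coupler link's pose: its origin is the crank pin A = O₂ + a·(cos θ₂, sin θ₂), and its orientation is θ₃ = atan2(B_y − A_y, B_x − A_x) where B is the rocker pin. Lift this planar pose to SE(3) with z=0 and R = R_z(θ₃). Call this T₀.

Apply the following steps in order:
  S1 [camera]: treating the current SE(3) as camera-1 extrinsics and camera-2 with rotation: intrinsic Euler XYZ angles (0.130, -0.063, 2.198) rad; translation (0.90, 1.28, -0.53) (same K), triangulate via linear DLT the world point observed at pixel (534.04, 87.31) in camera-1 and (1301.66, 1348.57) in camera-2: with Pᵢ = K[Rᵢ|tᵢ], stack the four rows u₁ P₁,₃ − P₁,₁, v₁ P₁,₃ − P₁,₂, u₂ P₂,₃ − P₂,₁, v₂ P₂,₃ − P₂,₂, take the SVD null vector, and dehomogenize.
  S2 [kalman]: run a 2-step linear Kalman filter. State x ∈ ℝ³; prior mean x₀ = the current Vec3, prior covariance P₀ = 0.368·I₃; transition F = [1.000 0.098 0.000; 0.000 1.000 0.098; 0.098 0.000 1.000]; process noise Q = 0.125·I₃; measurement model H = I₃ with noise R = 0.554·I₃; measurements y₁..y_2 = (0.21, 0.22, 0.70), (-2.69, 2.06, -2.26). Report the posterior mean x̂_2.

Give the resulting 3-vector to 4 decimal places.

source (fourbar_fk): coupler pose = R=[0.9040 -0.4276 0.0000; 0.4276 0.9040 0.0000; 0.0000 0.0000 1.0000], t=(0.0237, 0.6095, 0.0000)
after S1 (triangulate): (0.0696, -1.2348, 1.2698)
after S2 (kf_track): (-1.1046, 0.4890, -0.3245)

result = (-1.1046, 0.4890, -0.3245)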